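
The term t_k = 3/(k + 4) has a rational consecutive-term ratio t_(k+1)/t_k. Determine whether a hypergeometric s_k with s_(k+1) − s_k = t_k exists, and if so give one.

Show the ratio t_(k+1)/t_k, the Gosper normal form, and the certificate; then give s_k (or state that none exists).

r(k) = (k + 4)/(k + 5) after simplifying.
Gosper form: A/B · C(k+1)/C(k) with A=k + 4, B=k + 5, C=1.
Key eq: (k + 4)·f(k+1) = (k + 4)·f(k) + (1).
From deg A=1, deg B=1, deg C=0: d=0.
Generic f = c0 gives residual -1; -1 = 0 cannot hold, so t_k is not Gosper-summable.

not Gosper-summable; s_k does not exist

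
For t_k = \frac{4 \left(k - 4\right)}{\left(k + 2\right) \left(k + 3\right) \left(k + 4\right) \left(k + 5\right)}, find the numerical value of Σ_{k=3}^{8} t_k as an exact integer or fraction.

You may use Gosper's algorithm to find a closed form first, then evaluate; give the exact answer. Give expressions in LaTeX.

Ratio r(k) = (k - 3)*(k + 2)/((k - 4)*(k + 6)).
A = k + 2, B = k + 6, C = k - 4.
Need (k + 2)·f(k+1) − (k + 5)·f(k) = k - 4.
deg f ≤ 3 (via 1,1,1).
Match coefficients ⇒ f(k) = -k*(k**2 + 9*k + 38)/24.
Then R = B(k−1)f/C = -k*(k + 5)*(k**2 + 9*k + 38)/(24*(k - 4)), so s_k = R(k)·t_k = k*(-k**2 - 9*k - 38)/(6*(k + 2)*(k + 3)*(k + 4)).
Check: Δs_k = 4*(k - 4)/(k**4 + 14*k**3 + 71*k**2 + 154*k + 120). ✓
Telescoping: Σ = s_(9) − s_(3) = -25/143 − (-37/210) = 41/30030.

Σ = 41/30030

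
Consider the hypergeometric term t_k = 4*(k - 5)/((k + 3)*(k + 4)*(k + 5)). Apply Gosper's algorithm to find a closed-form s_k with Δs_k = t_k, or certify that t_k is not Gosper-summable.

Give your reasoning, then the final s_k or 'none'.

r(k) = (k - 4)*(k + 3)/((k - 5)*(k + 6)) after simplifying.
Normal form (A,B,C) = (k + 3, k + 6, k - 5).
Key eq: (k + 3)·f(k+1) = (k + 5)·f(k) + (k - 5).
deg f ≤ 2 (via 1,1,1).
A polynomial solution: f(k) = -k*(k + 19)/12.
Then R = B(k−1)f/C = -k*(k + 5)*(k + 19)/(12*(k - 5)), so s_k = R(k)·t_k = k*(-k - 19)/(3*(k + 3)*(k + 4)).
Check: Δs_k = 4*(k - 5)/(k**3 + 12*k**2 + 47*k + 60). ✓

s_k = k*(-k - 19)/(3*(k + 3)*(k + 4))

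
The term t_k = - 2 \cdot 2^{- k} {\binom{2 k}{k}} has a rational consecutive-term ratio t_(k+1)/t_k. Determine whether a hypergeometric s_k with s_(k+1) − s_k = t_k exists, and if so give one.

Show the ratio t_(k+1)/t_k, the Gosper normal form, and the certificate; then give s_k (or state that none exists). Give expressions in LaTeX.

none (Gosper's algorithm certifies no s_k)

r(k) = (2*k + 1)/(k + 1) after simplifying.
Normal form (A,B,C) = (2*k + 1, k + 1, 1).
f must satisfy (2*k + 1)·f(k+1) − (k)·f(k) = 1.
d = -1 from the (1,1,0) case.
Bound -1 < 0, so the key equation has no polynomial solution.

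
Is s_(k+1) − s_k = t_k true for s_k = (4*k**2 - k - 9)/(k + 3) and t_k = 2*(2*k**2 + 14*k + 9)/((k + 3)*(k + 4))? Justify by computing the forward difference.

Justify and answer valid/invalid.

s_(k+1) = (-k + 4*(k + 1)**2 - 10)/(k + 4)
s_(k+1) − s_k = 2*(2*k**2 + 14*k + 9)/(k**2 + 7*k + 12)
(s_(k+1) − s_k) − t_k = 0

Valid: the claim telescopes to t_k.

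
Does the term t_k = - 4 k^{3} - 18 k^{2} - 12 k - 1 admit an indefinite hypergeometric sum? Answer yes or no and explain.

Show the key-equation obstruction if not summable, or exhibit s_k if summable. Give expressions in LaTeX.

Yes. s_k = k \left(- k^{3} - 4 k^{2} + 2 k + 2\right).

Step 1: r(k) = (4*k**3 + 30*k**2 + 60*k + 35)/(4*k**3 + 18*k**2 + 12*k + 1).
Gosper form: A/B · C(k+1)/C(k) with A=1, B=1, C=k**3 + 9*k**2/2 + 3*k + 1/4.
Solve (1)·f(k+1) − (1)·f(k) = k**3 + 9*k**2/2 + 3*k + 1/4.
Bound: deg f ≤ 4.
Match coefficients ⇒ f(k) = k*(k**3 + 4*k**2 - 2*k - 2)/4.
Certificate R = B(k−1)f/C = k*(k**3 + 4*k**2 - 2*k - 2)/(4*k**3 + 18*k**2 + 12*k + 1) gives s_k = k*(-k**3 - 4*k**2 + 2*k + 2).
Check: Δs_k = -4*k**3 - 18*k**2 - 12*k - 1. ✓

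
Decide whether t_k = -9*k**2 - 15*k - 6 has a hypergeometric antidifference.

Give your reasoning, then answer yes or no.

Yes. s_k = 3*k**2*(-k - 1).

Ratio r(k) = (3*k**2 + 11*k + 10)/(3*k**2 + 5*k + 2).
A = 1, B = 1, C = k**2 + 5*k/3 + 2/3.
Solve (1)·f(k+1) − (1)·f(k) = k**2 + 5*k/3 + 2/3.
From deg A=0, deg B=0, deg C=2: d=3.
Coefficient equations give f(k) = k**2*(k + 1)/3.
Certificate R = B(k−1)f/C = k**2/(3*k + 2) gives s_k = 3*k**2*(-k - 1).
Check: Δs_k = -9*k**2 - 15*k - 6. ✓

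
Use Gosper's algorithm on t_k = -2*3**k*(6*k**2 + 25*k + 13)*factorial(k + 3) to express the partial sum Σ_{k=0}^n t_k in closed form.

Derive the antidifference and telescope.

S(n) = -12*3**n*n*factorial(n + 4) - 6*3**n*factorial(n + 4) - 12

t_(k+1)/t_k = 3*(6*k**3 + 61*k**2 + 192*k + 176)/(6*k**2 + 25*k + 13).
Gosper form: A/B · C(k+1)/C(k) with A=3*k + 12, B=1, C=k**2 + 25*k/6 + 13/6.
Set up (3*k + 12)·f(k+1) − (1)·f(k) − (k**2 + 25*k/6 + 13/6) = 0.
Degrees (1,0,2) ⇒ d ≤ 1.
Solving with deg f ≤ 1: f(k) = (2*k - 1)/6.
Get s_k = R·t_k = -2*3**k*(2*k - 1)*factorial(k + 3) with R(k) = B(k−1)f(k)/C(k) = (2*k - 1)/(6*k**2 + 25*k + 13).
Check: Δs_k = -2*3**k*(6*k**2 + 25*k + 13)*factorial(k + 3). ✓
Telescope: S(n) = s_(n+1) − s_(0) = -6*3**n*(2*n + 1)*factorial(n + 4) − (12) = -12*3**n*n*factorial(n + 4) - 6*3**n*factorial(n + 4) - 12.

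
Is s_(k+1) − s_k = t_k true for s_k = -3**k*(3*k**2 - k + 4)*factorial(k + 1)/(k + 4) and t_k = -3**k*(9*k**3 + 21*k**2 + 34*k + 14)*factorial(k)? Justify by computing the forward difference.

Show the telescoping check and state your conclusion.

s_(k+1) = -3**(k + 1)*(3*k**2 + 5*k + 6)*factorial(k + 2)/(k + 5)
s_(k+1) − s_k = -3**k*(9*k**4 + 66*k**3 + 166*k**2 + 229*k + 124)*factorial(k + 1)/((k + 4)*(k + 5))
(s_(k+1) − s_k) − t_k = 3**(k + 1)*(9*k**4 + 57*k**3 + 115*k**2 + 151*k + 52)*factorial(k)/((k + 4)*(k + 5))

Invalid: residual 3**(k + 1)*(9*k**4 + 57*k**3 + 115*k**2 + 151*k + 52)*factorial(k)/((k + 4)*(k + 5)) ≠ 0.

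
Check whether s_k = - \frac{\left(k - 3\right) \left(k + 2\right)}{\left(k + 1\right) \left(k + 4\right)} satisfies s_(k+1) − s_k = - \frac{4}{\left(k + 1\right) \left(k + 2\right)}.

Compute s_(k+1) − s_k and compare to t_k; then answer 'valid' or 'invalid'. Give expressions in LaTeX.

Invalid: residual \frac{2 \left(- k^{2} + 5 k + 22\right)}{k^{4} + 12 k^{3} + 49 k^{2} + 78 k + 40} ≠ 0.

s_(k+1) = -(k - 2)*(k + 3)/((k + 2)*(k + 5))
s_(k+1) − s_k = 2*(-3*k**2 - 13*k - 18)/(k**4 + 12*k**3 + 49*k**2 + 78*k + 40)
(s_(k+1) − s_k) − t_k = 2*(-k**2 + 5*k + 22)/(k**4 + 12*k**3 + 49*k**2 + 78*k + 40)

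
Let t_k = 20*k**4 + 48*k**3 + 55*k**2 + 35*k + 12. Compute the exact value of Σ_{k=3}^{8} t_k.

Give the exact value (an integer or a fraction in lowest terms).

t_(k+1)/t_k = (20*k**4 + 128*k**3 + 319*k**2 + 369*k + 170)/(20*k**4 + 48*k**3 + 55*k**2 + 35*k + 12).
Normal form (A,B,C) = (1, 1, k**4 + 12*k**3/5 + 11*k**2/4 + 7*k/4 + 3/5).
Set up (1)·f(k+1) − (1)·f(k) − (k**4 + 12*k**3/5 + 11*k**2/4 + 7*k/4 + 3/5) = 0.
Degrees (0,0,4) ⇒ d ≤ 5.
Solve for f: f(k) = k*(4*k**4 + 2*k**3 + k**2 + 2*k + 3)/20 (degree 5 ≤ 5).
R(k) = B(k−1)·f(k)/C(k) = k*(4*k**4 + 2*k**3 + k**2 + 2*k + 3)/(20*k**4 + 48*k**3 + 55*k**2 + 35*k + 12); s_k = R·t_k = k*(4*k**4 + 2*k**3 + k**2 + 2*k + 3).
Check: Δs_k = 20*k**4 + 48*k**3 + 55*k**2 + 35*k + 12. ✓
Sum = s_(9) − s_(3); s_(9) = 250236, s_(3) = 1188 ⇒ 249048.

Σ = 249048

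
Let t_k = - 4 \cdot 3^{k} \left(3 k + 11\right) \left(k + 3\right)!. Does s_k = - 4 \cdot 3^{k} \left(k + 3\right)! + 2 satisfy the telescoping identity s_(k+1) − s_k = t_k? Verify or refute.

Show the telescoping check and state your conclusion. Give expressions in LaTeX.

valid; difference matches t_k

s_(k+1) = -4*3**(k + 1)*factorial(k + 4) + 2
s_(k+1) − s_k = -4*3**k*(3*k + 11)*factorial(k + 3)
(s_(k+1) − s_k) − t_k = 0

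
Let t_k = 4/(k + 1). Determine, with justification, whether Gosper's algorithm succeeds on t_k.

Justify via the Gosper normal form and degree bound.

Ratio r(k) = (k + 1)/(k + 2).
So A=k + 1 and B=k + 2, with C=1.
f must satisfy (k + 1)·f(k+1) − (k + 1)·f(k) = 1.
Bound: deg f ≤ 0.
Write f(k) = c0. Then LHS − RHS = -1, requiring -1 = 0: contradictory. No certificate.

No — the linear system for f has no solution.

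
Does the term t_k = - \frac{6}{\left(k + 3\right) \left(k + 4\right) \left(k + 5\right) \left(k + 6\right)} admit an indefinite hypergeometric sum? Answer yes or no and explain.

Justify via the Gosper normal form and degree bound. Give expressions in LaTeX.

t_(k+1)/t_k = (k + 3)/(k + 7).
Factor: A=k + 3; B=k + 7; C=1.
f must satisfy (k + 3)·f(k+1) − (k + 6)·f(k) = 1.
Degrees (1,1,0) ⇒ d ≤ 3.
Match coefficients ⇒ f(k) = k*(k**2 + 12*k + 47)/180.
R(k) = B(k−1)·f(k)/C(k) = k*(k + 6)*(k**2 + 12*k + 47)/180; s_k = R·t_k = k*(-k**2 - 12*k - 47)/(30*(k + 3)*(k + 4)*(k + 5)).
Verify: -6/(k**4 + 18*k**3 + 119*k**2 + 342*k + 360) matches t_k.

Yes. s_k = \frac{k \left(- k^{2} - 12 k - 47\right)}{30 \left(k + 3\right) \left(k + 4\right) \left(k + 5\right)}.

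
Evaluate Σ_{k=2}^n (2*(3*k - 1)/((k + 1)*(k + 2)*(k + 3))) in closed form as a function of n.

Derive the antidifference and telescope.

The ratio is (k + 1)*(3*k + 2)/((k + 4)*(3*k - 1)).
Gosper form: A/B · C(k+1)/C(k) with A=k + 1, B=k + 4, C=k - 1/3.
Set up (k + 1)·f(k+1) − (k + 3)·f(k) − (k - 1/3) = 0.
From deg A=1, deg B=1, deg C=1: d=2.
A polynomial solution: f(k) = k*(k - 3)/6.
So s_k = (B(k−1)f/C)·t_k = (k*(k - 3)*(k + 3)/(2*(3*k - 1)))·t_k = k*(k - 3)/((k + 1)*(k + 2)).
Verify: 2*(3*k - 1)/(k**3 + 6*k**2 + 11*k + 6) matches t_k.
Σ_(k=2)^n t_k = s_(n+1) − s_(2) = ((n**2 - n - 2)/(n**2 + 5*n + 6)) − (-1/6), i.e. (7*n**2 - n - 6)/(6*(n**2 + 5*n + 6)).

S(n) = (7*n**2 - n - 6)/(6*(n**2 + 5*n + 6))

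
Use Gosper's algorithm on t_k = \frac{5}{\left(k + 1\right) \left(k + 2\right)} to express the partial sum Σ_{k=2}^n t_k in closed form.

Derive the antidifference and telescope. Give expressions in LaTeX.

S(n) = \frac{5 \left(n - 1\right)}{3 \left(n + 2\right)}

The ratio is (k + 1)/(k + 3).
A = k + 1, B = k + 3, C = 1.
Need (k + 1)·f(k+1) − (k + 2)·f(k) = 1.
Bound: deg f ≤ 1.
Match coefficients ⇒ f(k) = k.
Certificate R = B(k−1)f/C = k*(k + 2) gives s_k = 5*k/(k + 1).
Check: Δs_k = 5/(k**2 + 3*k + 2). ✓
Evaluate: s_(n+1) = 5*(n + 1)/(n + 2); subtract s_(2) = 10/3 ⇒ S(n) = 5*(n - 1)/(3*(n + 2)).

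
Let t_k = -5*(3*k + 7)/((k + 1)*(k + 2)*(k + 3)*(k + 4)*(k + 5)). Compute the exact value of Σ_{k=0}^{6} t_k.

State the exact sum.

Σ = -217/528

t_(k+1)/t_k = (k + 1)*(3*k + 10)/((k + 6)*(3*k + 7)).
Normal form (A,B,C) = (k + 1, k + 6, k + 7/3).
Solve (k + 1)·f(k+1) − (k + 5)·f(k) = k + 7/3.
d = 4 from the (1,1,1) case.
A polynomial solution: f(k) = k*(k + 2)*(k**2 + 8*k + 19)/36.
R(k) = B(k−1)·f(k)/C(k) = k*(k + 2)*(k + 5)*(k**2 + 8*k + 19)/(12*(3*k + 7)); s_k = R·t_k = 5*k*(-k**2 - 8*k - 19)/(12*(k**3 + 8*k**2 + 19*k + 12)).
Δs = 5*(-3*k - 7)/(k**5 + 15*k**4 + 85*k**3 + 225*k**2 + 274*k + 120), as required.
Telescoping: Σ = s_(7) − s_(0) = -217/528 − (0) = -217/528.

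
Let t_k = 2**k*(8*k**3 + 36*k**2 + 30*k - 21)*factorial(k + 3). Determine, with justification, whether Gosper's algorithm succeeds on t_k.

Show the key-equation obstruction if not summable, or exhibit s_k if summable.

Step 1: r(k) = 2*(8*k**4 + 92*k**3 + 366*k**2 + 557*k + 212)/(8*k**3 + 36*k**2 + 30*k - 21).
Gosper form: A/B · C(k+1)/C(k) with A=2*k + 8, B=1, C=k**3 + 9*k**2/2 + 15*k/4 - 21/8.
Set up (2*k + 8)·f(k+1) − (1)·f(k) − (k**3 + 9*k**2/2 + 15*k/4 - 21/8) = 0.
d = 2 from the (1,0,3) case.
Match coefficients ⇒ f(k) = (2*k - 3)*(2*k + 1)/8.
R(k) = B(k−1)·f(k)/C(k) = (2*k - 3)*(2*k + 1)/(8*k**3 + 36*k**2 + 30*k - 21); s_k = R·t_k = 2**k*(2*k - 3)*(2*k + 1)*factorial(k + 3).
s_(k+1) − s_k = 2**k*(8*k**3 + 36*k**2 + 30*k - 21)*factorial(k + 3) = t_k.

Yes. s_k = 2**k*(2*k - 3)*(2*k + 1)*factorial(k + 3).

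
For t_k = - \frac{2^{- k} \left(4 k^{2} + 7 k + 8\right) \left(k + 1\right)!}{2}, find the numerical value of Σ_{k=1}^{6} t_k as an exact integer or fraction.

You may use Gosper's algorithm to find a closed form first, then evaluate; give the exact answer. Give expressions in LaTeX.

The ratio is (k + 2)*(7*k + 4*(k + 1)**2 + 15)/(2*(4*k**2 + 7*k + 8)).
So A=k/2 + 1 and B=1, with C=k**2 + 7*k/4 + 2.
Key eq: (k/2 + 1)·f(k+1) = (1)·f(k) + (k**2 + 7*k/4 + 2).
Degrees (1,0,2) ⇒ d ≤ 1.
A polynomial solution: f(k) = (4*k + 3)/2.
Then R = B(k−1)f/C = 2*(4*k + 3)/(4*k**2 + 7*k + 8), so s_k = R(k)·t_k = -(4*k + 3)*factorial(k + 1)/2**k.
Δs = -(4*k**2 + 7*k + 8)*factorial(k + 1)/(2*2**k), as required.
Evaluate s at k=7 and k=1: -9765 and -7; difference -9758.

Σ = -9758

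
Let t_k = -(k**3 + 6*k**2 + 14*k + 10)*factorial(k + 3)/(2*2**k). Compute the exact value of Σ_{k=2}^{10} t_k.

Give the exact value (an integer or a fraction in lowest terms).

Σ = -6044588340

Ratio r(k) = (k**4 + 13*k**3 + 65*k**2 + 147*k + 124)/(2*(k**3 + 6*k**2 + 14*k + 10)).
Normal form (A,B,C) = (k/2 + 2, 1, k**3 + 6*k**2 + 14*k + 10).
Key eq: (k/2 + 2)·f(k+1) = (1)·f(k) + (k**3 + 6*k**2 + 14*k + 10).
Degrees (1,0,3) ⇒ d ≤ 2.
Solve for f: f(k) = 2*(k**2 + 2*k - 1) (degree 2 ≤ 2).
Then R = B(k−1)f/C = 2*(k**2 + 2*k - 1)/(k**3 + 6*k**2 + 14*k + 10), so s_k = R(k)·t_k = -(k**2 + 2*k - 1)*factorial(k + 3)/2**k.
Verify: -(k**3 + 6*k**2 + 14*k + 10)*factorial(k + 3)/(2*2**k) matches t_k.
Sum = s_(11) − s_(2); s_(11) = -6044588550, s_(2) = -210 ⇒ -6044588340.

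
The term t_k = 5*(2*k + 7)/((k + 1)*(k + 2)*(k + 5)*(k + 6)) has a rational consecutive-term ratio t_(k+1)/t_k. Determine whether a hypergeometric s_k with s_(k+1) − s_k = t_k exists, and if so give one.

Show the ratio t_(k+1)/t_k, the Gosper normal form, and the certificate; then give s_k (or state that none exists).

r(k) = (k + 1)*(k + 5)*(2*k + 9)/((k + 3)*(k + 7)*(2*k + 7)) after simplifying.
A = k + 1, B = k + 7, C = k**3 + 21*k**2/2 + 73*k/2 + 42.
Key eq: (k + 1)·f(k+1) = (k + 6)·f(k) + (k**3 + 21*k**2/2 + 73*k/2 + 42).
deg f ≤ 5 (via 1,1,3).
Coefficient equations give f(k) = k*(k + 2)*(k + 3)*(k + 4)*(k + 6)/10.
So s_k = (B(k−1)f/C)·t_k = (k*(k + 2)*(k + 6)**2/(5*(2*k + 7)))·t_k = k*(k + 6)/(k**2 + 6*k + 5).
s_(k+1) − s_k = 5*(2*k + 7)/(k**4 + 14*k**3 + 65*k**2 + 112*k + 60) = t_k.

s_k = k*(k + 6)/(k**2 + 6*k + 5)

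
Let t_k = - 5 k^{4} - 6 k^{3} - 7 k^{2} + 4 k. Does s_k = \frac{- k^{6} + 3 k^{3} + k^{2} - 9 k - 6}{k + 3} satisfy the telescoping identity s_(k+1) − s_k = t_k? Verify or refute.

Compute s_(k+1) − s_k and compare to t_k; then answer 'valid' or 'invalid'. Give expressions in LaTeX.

s_(k+1) = (-9*k - (k + 1)**6 + 3*(k + 1)**3 + (k + 1)**2 - 15)/(k + 4)
s_(k+1) − s_k = (-5*k**6 - 33*k**5 - 65*k**4 - 69*k**3 - 14*k**2 + 18*k - 12)/(k**2 + 7*k + 12)
(s_(k+1) − s_k) − t_k = 2*(4*k**5 + 22*k**4 + 24*k**3 + 21*k**2 - 15*k - 6)/(k**2 + 7*k + 12)

Invalid: residual \frac{2 \left(4 k^{5} + 22 k^{4} + 24 k^{3} + 21 k^{2} - 15 k - 6\right)}{k^{2} + 7 k + 12} ≠ 0.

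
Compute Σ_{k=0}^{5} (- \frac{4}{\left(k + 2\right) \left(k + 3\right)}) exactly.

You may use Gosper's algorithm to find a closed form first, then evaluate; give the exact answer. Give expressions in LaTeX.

Σ = -3/2

r(k) = (k + 2)/(k + 4) after simplifying.
Normal form (A,B,C) = (k + 2, k + 4, 1).
Set up (k + 2)·f(k+1) − (k + 3)·f(k) − (1) = 0.
deg f ≤ 1 (via 1,1,0).
Solve for f: f(k) = k/2 (degree 1 ≤ 1).
Then R = B(k−1)f/C = k*(k + 3)/2, so s_k = R(k)·t_k = -2*k/(k + 2).
Verify: -4/(k**2 + 5*k + 6) matches t_k.
Sum = s_(6) − s_(0); s_(6) = -3/2, s_(0) = 0 ⇒ -3/2.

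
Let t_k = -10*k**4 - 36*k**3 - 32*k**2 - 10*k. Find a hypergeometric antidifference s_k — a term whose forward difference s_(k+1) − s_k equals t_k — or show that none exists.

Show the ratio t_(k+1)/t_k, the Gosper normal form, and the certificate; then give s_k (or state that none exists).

s_k = 2*k**2*(-k**3 - 2*k**2 + 2*k + 1)

t_(k+1)/t_k = (5*k**4 + 38*k**3 + 100*k**2 + 111*k + 44)/(k*(5*k**3 + 18*k**2 + 16*k + 5)).
A = 1, B = 1, C = k**4 + 18*k**3/5 + 16*k**2/5 + k.
Need (1)·f(k+1) − (1)·f(k) = k**4 + 18*k**3/5 + 16*k**2/5 + k.
From deg A=0, deg B=0, deg C=4: d=5.
Coefficient equations give f(k) = k**2*(k - 1)*(k**2 + 3*k + 1)/5.
Certificate R = B(k−1)f/C = k*(k - 1)*(k**2 + 3*k + 1)/(5*k**3 + 18*k**2 + 16*k + 5) gives s_k = 2*k**2*(-k**3 - 2*k**2 + 2*k + 1).
Check: Δs_k = 2*k*(-5*k**3 - 18*k**2 - 16*k - 5). ✓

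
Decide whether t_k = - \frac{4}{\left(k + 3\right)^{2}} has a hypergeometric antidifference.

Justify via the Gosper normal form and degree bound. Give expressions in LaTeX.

No. Not Gosper-summable.

r(k) = (k + 3)**2/(k + 4)**2 after simplifying.
Gosper form: A/B · C(k+1)/C(k) with A=k**2 + 6*k + 9, B=k**2 + 8*k + 16, C=1.
Need (k**2 + 6*k + 9)·f(k+1) − (k**2 + 6*k + 9)·f(k) = 1.
Bound: deg f ≤ 0.
Generic f = c0 gives residual -1; -1 = 0 cannot hold, so t_k is not Gosper-summable.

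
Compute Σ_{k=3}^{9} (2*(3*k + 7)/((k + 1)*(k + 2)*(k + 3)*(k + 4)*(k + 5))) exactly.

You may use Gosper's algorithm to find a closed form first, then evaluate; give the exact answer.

Σ = 131/12012

The ratio is (k + 1)*(3*k + 10)/((k + 6)*(3*k + 7)).
Factor: A=k + 1; B=k + 6; C=k + 7/3.
Solve (k + 1)·f(k+1) − (k + 5)·f(k) = k + 7/3.
deg f ≤ 4 (via 1,1,1).
Solving with deg f ≤ 4: f(k) = k*(k + 2)*(k**2 + 8*k + 19)/36.
Get s_k = R·t_k = k*(k**2 + 8*k + 19)/(6*(k**3 + 8*k**2 + 19*k + 12)) with R(k) = B(k−1)f(k)/C(k) = k*(k + 2)*(k + 5)*(k**2 + 8*k + 19)/(12*(3*k + 7)).
Δs = 2*(3*k + 7)/(k**5 + 15*k**4 + 85*k**3 + 225*k**2 + 274*k + 120), as required.
Telescoping: Σ = s_(10) − s_(3) = 995/6006 − (13/84) = 131/12012.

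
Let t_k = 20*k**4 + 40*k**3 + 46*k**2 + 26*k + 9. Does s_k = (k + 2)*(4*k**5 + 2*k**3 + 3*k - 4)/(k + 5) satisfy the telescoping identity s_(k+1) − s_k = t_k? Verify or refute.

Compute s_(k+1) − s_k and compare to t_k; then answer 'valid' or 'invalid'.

Invalid: residual 3*(-16*k**5 - 140*k**4 - 244*k**3 - 256*k**2 - 136*k - 49)/(k**2 + 11*k + 30) ≠ 0.

s_(k+1) = (k + 3)*(3*k + 4*(k + 1)**5 + 2*(k + 1)**3 - 1)/(k + 6)
s_(k+1) − s_k = (20*k**6 + 212*k**5 + 666*k**4 + 1000*k**3 + 907*k**2 + 471*k + 123)/(k**2 + 11*k + 30)
(s_(k+1) − s_k) − t_k = 3*(-16*k**5 - 140*k**4 - 244*k**3 - 256*k**2 - 136*k - 49)/(k**2 + 11*k + 30)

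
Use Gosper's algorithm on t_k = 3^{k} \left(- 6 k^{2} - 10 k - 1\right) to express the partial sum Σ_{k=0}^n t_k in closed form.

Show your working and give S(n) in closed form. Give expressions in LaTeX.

S(n) = - 9 \cdot 3^{n} n^{2} - 6 \cdot 3^{n} n - 3 \cdot 3^{n} + 2

The ratio is 3*(6*k**2 + 22*k + 17)/(6*k**2 + 10*k + 1).
Normal form (A,B,C) = (3, 1, k**2 + 5*k/3 + 1/6).
f must satisfy (3)·f(k+1) − (1)·f(k) = k**2 + 5*k/3 + 1/6.
d = 2 from the (0,0,2) case.
Coefficient equations give f(k) = (3*k**2 - 4*k + 2)/6.
Certificate R = B(k−1)f/C = (3*k**2 - 4*k + 2)/(6*k**2 + 10*k + 1) gives s_k = 3**k*(-3*k**2 + 4*k - 2).
Δs = 3**k*(-6*k**2 - 10*k - 1), as required.
Telescope: S(n) = s_(n+1) − s_(0) = 3**(n + 1)*(-3*n**2 - 2*n - 1) − (-2) = -9*3**n*n**2 - 6*3**n*n - 3*3**n + 2.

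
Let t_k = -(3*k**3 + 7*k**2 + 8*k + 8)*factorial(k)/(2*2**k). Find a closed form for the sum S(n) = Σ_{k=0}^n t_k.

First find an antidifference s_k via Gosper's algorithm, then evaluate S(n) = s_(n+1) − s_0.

S(n) = -2**(-n - 1)*(2**(n + 1) + 3*n**3*factorial(n) + 13*n**2*factorial(n) + 16*n*factorial(n) + 6*factorial(n))

r(k) = (3*k**4 + 19*k**3 + 47*k**2 + 57*k + 26)/(2*(3*k**3 + 7*k**2 + 8*k + 8)) after simplifying.
Normal form (A,B,C) = (k/2 + 1/2, 1, k**3 + 7*k**2/3 + 8*k/3 + 8/3).
f must satisfy (k/2 + 1/2)·f(k+1) − (1)·f(k) = k**3 + 7*k**2/3 + 8*k/3 + 8/3.
deg f ≤ 2 (via 1,0,3).
Coefficient equations give f(k) = 2*(3*k**2 + 4*k - 1)/3.
Certificate R = B(k−1)f/C = 2*(3*k**2 + 4*k - 1)/(3*k**3 + 7*k**2 + 8*k + 8) gives s_k = -(3*k**2 + 4*k - 1)*factorial(k)/2**k.
Verify: -(3*k**3 + 7*k**2 + 8*k + 8)*factorial(k)/(2*2**k) matches t_k.
s_(n+1) = -2**(-n - 1)*(3*n**2 + 10*n + 6)*factorial(n + 1) and s_(0) = 1, so S(n) = -2**(-n - 1)*(2**(n + 1) + 3*n**3*factorial(n) + 13*n**2*factorial(n) + 16*n*factorial(n) + 6*factorial(n)).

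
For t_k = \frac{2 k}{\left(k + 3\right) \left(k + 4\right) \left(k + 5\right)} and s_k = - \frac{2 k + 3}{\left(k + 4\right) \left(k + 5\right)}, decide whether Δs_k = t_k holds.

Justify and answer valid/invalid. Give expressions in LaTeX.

s_(k+1) = (-2*k - 5)/((k + 5)*(k + 6))
s_(k+1) − s_k = 2*(k - 1)/(k**3 + 15*k**2 + 74*k + 120)
(s_(k+1) − s_k) − t_k = 2*(-4*k - 3)/(k**4 + 18*k**3 + 119*k**2 + 342*k + 360)

Invalid: residual \frac{2 \left(- 4 k - 3\right)}{k^{4} + 18 k^{3} + 119 k^{2} + 342 k + 360} ≠ 0.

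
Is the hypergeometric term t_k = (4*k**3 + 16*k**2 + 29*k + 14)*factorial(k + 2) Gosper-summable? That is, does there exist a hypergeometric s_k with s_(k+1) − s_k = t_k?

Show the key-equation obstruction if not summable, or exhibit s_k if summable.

Step 1: r(k) = (4*k**4 + 40*k**3 + 157*k**2 + 282*k + 189)/(4*k**3 + 16*k**2 + 29*k + 14).
Gosper form: A/B · C(k+1)/C(k) with A=k + 3, B=1, C=k**3 + 4*k**2 + 29*k/4 + 7/2.
Solve (k + 3)·f(k+1) − (1)·f(k) = k**3 + 4*k**2 + 29*k/4 + 7/2.
d = 2 from the (1,0,3) case.
Coefficient equations give f(k) = (4*k**2 + 1)/4.
Then R = B(k−1)f/C = (4*k**2 + 1)/(4*k**3 + 16*k**2 + 29*k + 14), so s_k = R(k)·t_k = (4*k**2 + 1)*factorial(k + 2).
Δs = (4*k**3 + 16*k**2 + 29*k + 14)*factorial(k + 2), as required.

Yes. s_k = (4*k**2 + 1)*factorial(k + 2).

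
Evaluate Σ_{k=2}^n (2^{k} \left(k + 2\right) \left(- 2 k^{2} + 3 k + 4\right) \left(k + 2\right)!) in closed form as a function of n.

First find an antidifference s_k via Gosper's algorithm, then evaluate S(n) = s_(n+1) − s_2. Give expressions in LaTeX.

S(n) = - 2 \cdot 2^{n} n^{2} \left(n + 3\right)! + 4 \cdot 2^{n} n \left(n + 3\right)! + 2 \cdot 2^{n} \left(n + 3\right)! - 192

t_(k+1)/t_k = (k + 3)**2*(6*k - 4*(k + 1)**2 + 14)/((k + 2)*(-2*k**2 + 3*k + 4)).
So A=2*k + 6 and B=1, with C=k**3 + k**2/2 - 5*k - 4.
Key eq: (2*k + 6)·f(k+1) = (1)·f(k) + (k**3 + k**2/2 - 5*k - 4).
Degrees (1,0,3) ⇒ d ≤ 2.
A polynomial solution: f(k) = (k**2 - 4*k + 2)/2.
R(k) = B(k−1)·f(k)/C(k) = (k**2 - 4*k + 2)/((k + 2)*(2*k**2 - 3*k - 4)); s_k = R·t_k = -2**k*(k**2 - 4*k + 2)*factorial(k + 2).
Verify: 2**k*(k + 2)*(-2*k**2 + 3*k + 4)*factorial(k + 2) matches t_k.
s_(n+1) = 2**(n + 1)*(-n**2 + 2*n + 1)*factorial(n + 3) and s_(2) = 192, so S(n) = -2*2**n*n**2*factorial(n + 3) + 4*2**n*n*factorial(n + 3) + 2*2**n*factorial(n + 3) - 192.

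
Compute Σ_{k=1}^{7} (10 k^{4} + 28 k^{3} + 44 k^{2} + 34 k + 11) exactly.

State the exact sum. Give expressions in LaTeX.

Ratio r(k) = (10*k**4 + 68*k**3 + 188*k**2 + 246*k + 127)/(10*k**4 + 28*k**3 + 44*k**2 + 34*k + 11).
Gosper form: A/B · C(k+1)/C(k) with A=1, B=1, C=k**4 + 14*k**3/5 + 22*k**2/5 + 17*k/5 + 11/10.
Set up (1)·f(k+1) − (1)·f(k) − (k**4 + 14*k**3/5 + 22*k**2/5 + 17*k/5 + 11/10) = 0.
d = 5 from the (0,0,4) case.
Solve for f: f(k) = k*(2*k**4 + 2*k**3 + 4*k**2 + 2*k + 1)/10 (degree 5 ≤ 5).
Get s_k = R·t_k = k*(2*k**4 + 2*k**3 + 4*k**2 + 2*k + 1) with R(k) = B(k−1)f(k)/C(k) = k*(2*k**4 + 2*k**3 + 4*k**2 + 2*k + 1)/(10*k**4 + 28*k**3 + 44*k**2 + 34*k + 11).
s_(k+1) − s_k = 10*k**4 + 28*k**3 + 44*k**2 + 34*k + 11 = t_k.
Evaluate s at k=8 and k=1: 75912 and 11; difference 75901.

Σ = 75901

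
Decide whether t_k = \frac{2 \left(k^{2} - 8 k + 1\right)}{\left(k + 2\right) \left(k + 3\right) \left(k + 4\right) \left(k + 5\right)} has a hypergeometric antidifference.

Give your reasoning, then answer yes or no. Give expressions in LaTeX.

t_(k+1)/t_k = -(k + 2)*(8*k - (k + 1)**2 + 7)/((k + 6)*(k**2 - 8*k + 1)).
Gosper form: A/B · C(k+1)/C(k) with A=k + 2, B=k + 6, C=k**2 - 8*k + 1.
Set up (k + 2)·f(k+1) − (k + 5)·f(k) − (k**2 - 8*k + 1) = 0.
From deg A=1, deg B=1, deg C=2: d=3.
A polynomial solution: f(k) = -k*(2*k - 3)/2.
R(k) = B(k−1)·f(k)/C(k) = -k*(k + 5)*(2*k - 3)/(2*(k**2 - 8*k + 1)); s_k = R·t_k = k*(3 - 2*k)/((k + 2)*(k + 3)*(k + 4)).
Check: Δs_k = 2*(k**2 - 8*k + 1)/(k**4 + 14*k**3 + 71*k**2 + 154*k + 120). ✓

Yes. s_k = \frac{k \left(3 - 2 k\right)}{\left(k + 2\right) \left(k + 3\right) \left(k + 4\right)}.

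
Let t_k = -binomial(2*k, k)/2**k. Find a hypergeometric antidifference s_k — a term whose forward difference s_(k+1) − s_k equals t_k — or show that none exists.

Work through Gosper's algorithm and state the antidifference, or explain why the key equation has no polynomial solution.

none (Gosper's algorithm certifies no s_k)

r(k) = (2*k + 1)/(k + 1) after simplifying.
Factor: A=2*k + 1; B=k + 1; C=1.
Key eq: (2*k + 1)·f(k+1) = (k)·f(k) + (1).
d = -1 from the (1,1,0) case.
Bound -1 < 0, so the key equation has no polynomial solution.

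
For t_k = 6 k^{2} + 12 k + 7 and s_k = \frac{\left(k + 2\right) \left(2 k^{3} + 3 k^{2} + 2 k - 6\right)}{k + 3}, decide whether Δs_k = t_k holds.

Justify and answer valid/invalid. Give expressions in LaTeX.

s_(k+1) = (2*k**4 + 15*k**3 + 41*k**2 + 43*k + 3)/(k + 4)
s_(k+1) − s_k = (6*k**4 + 50*k**3 + 136*k**2 + 152*k + 57)/(k**2 + 7*k + 12)
(s_(k+1) − s_k) − t_k = (-4*k**3 - 27*k**2 - 41*k - 27)/(k**2 + 7*k + 12)

Invalid: residual \frac{- 4 k^{3} - 27 k^{2} - 41 k - 27}{k^{2} + 7 k + 12} ≠ 0.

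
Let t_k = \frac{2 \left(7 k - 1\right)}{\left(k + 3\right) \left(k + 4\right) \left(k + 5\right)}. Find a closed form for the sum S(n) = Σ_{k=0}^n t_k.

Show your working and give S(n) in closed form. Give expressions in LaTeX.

Compute t_(k+1)/t_k: get (k + 3)*(7*k + 6)/((k + 6)*(7*k - 1)).
Take A(k)=k + 3, B(k)=k + 6, C(k)=k - 1/7.
Need (k + 3)·f(k+1) − (k + 5)·f(k) = k - 1/7.
Bound: deg f ≤ 2.
Coefficient equations give f(k) = k*(5*k - 7)/42.
So s_k = (B(k−1)f/C)·t_k = (k*(k + 5)*(5*k - 7)/(6*(7*k - 1)))·t_k = k*(5*k - 7)/(3*(k + 3)*(k + 4)).
Δs = 2*(7*k - 1)/(k**3 + 12*k**2 + 47*k + 60), as required.
Evaluate: s_(n+1) = (5*n**2 + 3*n - 2)/(3*(n**2 + 9*n + 20)); subtract s_(0) = 0 ⇒ S(n) = (5*n**2 + 3*n - 2)/(3*(n**2 + 9*n + 20)).

S(n) = \frac{5 n^{2} + 3 n - 2}{3 \left(n^{2} + 9 n + 20\right)}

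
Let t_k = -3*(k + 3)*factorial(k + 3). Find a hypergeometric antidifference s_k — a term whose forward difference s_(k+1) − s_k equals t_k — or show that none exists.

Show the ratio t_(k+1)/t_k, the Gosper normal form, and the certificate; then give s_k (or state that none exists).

The ratio is (k + 4)**2/(k + 3).
Factor: A=k + 4; B=1; C=k + 3.
Solve (k + 4)·f(k+1) − (1)·f(k) = k + 3.
From deg A=1, deg B=0, deg C=1: d=0.
A polynomial solution: f(k) = 1.
So s_k = (B(k−1)f/C)·t_k = (1/(k + 3))·t_k = -3*factorial(k + 3).
s_(k+1) − s_k = -3*(k + 3)*factorial(k + 3) = t_k.

s_k = -3*factorial(k + 3)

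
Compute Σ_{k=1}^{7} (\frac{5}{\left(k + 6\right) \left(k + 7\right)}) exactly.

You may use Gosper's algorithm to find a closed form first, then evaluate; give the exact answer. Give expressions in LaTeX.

Σ = 5/14

The ratio is (k + 6)/(k + 8).
Factor: A=k + 6; B=k + 8; C=1.
Need (k + 6)·f(k+1) − (k + 7)·f(k) = 1.
d = 1 from the (1,1,0) case.
Match coefficients ⇒ f(k) = k/6.
R(k) = B(k−1)·f(k)/C(k) = k*(k + 7)/6; s_k = R·t_k = 5*k/(6*(k + 6)).
Δs = 5/(k**2 + 13*k + 42), as required.
Evaluate s at k=8 and k=1: 10/21 and 5/42; difference 5/14.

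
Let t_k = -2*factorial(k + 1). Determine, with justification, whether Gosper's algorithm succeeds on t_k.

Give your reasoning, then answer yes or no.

No — t_k has no hypergeometric antidifference.

Compute t_(k+1)/t_k: get k + 2.
Gosper form: A/B · C(k+1)/C(k) with A=k + 2, B=1, C=1.
Key eq: (k + 2)·f(k+1) = (1)·f(k) + (1).
Bound: deg f ≤ -1.
Negative degree bound (-1): no f exists, t_k not Gosper-summable.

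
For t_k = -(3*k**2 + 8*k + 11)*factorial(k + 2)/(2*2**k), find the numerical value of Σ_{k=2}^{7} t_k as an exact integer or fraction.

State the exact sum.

t_(k+1)/t_k = (k + 3)*(8*k + 3*(k + 1)**2 + 19)/(2*(3*k**2 + 8*k + 11)).
Normal form (A,B,C) = (k/2 + 3/2, 1, k**2 + 8*k/3 + 11/3).
Solve (k/2 + 3/2)·f(k+1) − (1)·f(k) = k**2 + 8*k/3 + 11/3.
deg f ≤ 1 (via 1,0,2).
Solving with deg f ≤ 1: f(k) = 2*(3*k + 2)/3.
Certificate R = B(k−1)f/C = 2*(3*k + 2)/(3*k**2 + 8*k + 11) gives s_k = -(3*k + 2)*factorial(k + 2)/2**k.
Verify: -(3*k**2 + 8*k + 11)*factorial(k + 2)/(2*2**k) matches t_k.
Telescoping: Σ = s_(8) − s_(2) = -368550 − (-48) = -368502.

Σ = -368502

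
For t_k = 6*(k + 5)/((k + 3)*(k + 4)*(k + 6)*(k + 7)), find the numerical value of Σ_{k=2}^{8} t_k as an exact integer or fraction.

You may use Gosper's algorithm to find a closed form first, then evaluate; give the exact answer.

Σ = 7/120

Ratio r(k) = (k + 3)*(k + 6)**2/((k + 5)**2*(k + 8)).
So A=k + 3 and B=k + 8, with C=k**2 + 10*k + 25.
Key eq: (k + 3)·f(k+1) = (k + 7)·f(k) + (k**2 + 10*k + 25).
deg f ≤ 4 (via 1,1,2).
A polynomial solution: f(k) = k*(k + 4)*(k + 5)*(k + 9)/36.
Then R = B(k−1)f/C = k*(k + 4)*(k + 7)*(k + 9)/(36*(k + 5)), so s_k = R(k)·t_k = k*(k + 9)/(6*(k**2 + 9*k + 18)).
s_(k+1) − s_k = 6*(k + 5)/(k**4 + 20*k**3 + 145*k**2 + 450*k + 504) = t_k.
Σ_(k=2)^(8) t_k = s_(9) − s_(2) = 3/20 − (11/120) = 7/120.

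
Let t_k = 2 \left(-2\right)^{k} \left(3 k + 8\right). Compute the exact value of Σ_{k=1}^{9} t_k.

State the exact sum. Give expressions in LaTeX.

t_(k+1)/t_k = 2*(-3*k - 11)/(3*k + 8).
Take A(k)=-2, B(k)=1, C(k)=k + 8/3.
Key eq: (-2)·f(k+1) = (1)·f(k) + (k + 8/3).
deg f ≤ 1 (via 0,0,1).
A polynomial solution: f(k) = -(k + 2)/3.
Certificate R = B(k−1)f/C = -(k + 2)/(3*k + 8) gives s_k = (-2)**(k + 1)*(k + 2).
s_(k+1) − s_k = 2*(-2)**k*(3*k + 8) = t_k.
Σ_(k=1)^(9) t_k = s_(10) − s_(1) = -24576 − (12) = -24588.

Σ = -24588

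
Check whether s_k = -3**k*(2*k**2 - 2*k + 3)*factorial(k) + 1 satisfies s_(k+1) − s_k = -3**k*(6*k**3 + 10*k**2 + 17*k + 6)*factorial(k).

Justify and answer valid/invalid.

s_(k+1) = -3**(k + 1)*(-2*k + 2*(k + 1)**2 + 1)*factorial(k + 1) + 1
s_(k+1) − s_k = -3**k*(6*k**3 + 10*k**2 + 17*k + 6)*factorial(k)
(s_(k+1) − s_k) − t_k = 0

valid (s_(k+1) − s_k reduces to t_k)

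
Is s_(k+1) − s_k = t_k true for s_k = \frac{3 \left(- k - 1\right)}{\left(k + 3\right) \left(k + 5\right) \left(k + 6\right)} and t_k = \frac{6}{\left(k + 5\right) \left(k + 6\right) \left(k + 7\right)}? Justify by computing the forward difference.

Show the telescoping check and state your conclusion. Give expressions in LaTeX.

s_(k+1) = 3*(-k - 2)/((k + 4)*(k + 6)*(k + 7))
s_(k+1) − s_k = 6*(k**2 + 4*k - 1)/(k**5 + 25*k**4 + 245*k**3 + 1175*k**2 + 2754*k + 2520)
(s_(k+1) − s_k) − t_k = 6*(-3*k - 13)/(k**5 + 25*k**4 + 245*k**3 + 1175*k**2 + 2754*k + 2520)

Invalid: residual \frac{6 \left(- 3 k - 13\right)}{k^{5} + 25 k^{4} + 245 k^{3} + 1175 k^{2} + 2754 k + 2520} ≠ 0.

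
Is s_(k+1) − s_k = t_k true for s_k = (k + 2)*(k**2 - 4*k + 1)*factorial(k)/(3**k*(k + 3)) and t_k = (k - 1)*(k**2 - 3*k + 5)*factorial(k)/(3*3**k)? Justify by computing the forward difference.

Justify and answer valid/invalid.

s_(k+1) = (k + 3)*(k**2 - 2*k - 2)*factorial(k + 1)/(3*3**k*(k + 4))
s_(k+1) − s_k = (k**5 + 2*k**4 - 7*k**3 + 10*k**2 + 30*k - 42)*factorial(k)/(3*3**k*(k + 3)*(k + 4))
(s_(k+1) − s_k) − t_k = (-k**4 + k**3 + 7*k**2 - 31*k + 18)*factorial(k)/(3*3**k*(k + 3)*(k + 4))

Invalid: residual (-k**4 + k**3 + 7*k**2 - 31*k + 18)*factorial(k)/(3*3**k*(k + 3)*(k + 4)) ≠ 0.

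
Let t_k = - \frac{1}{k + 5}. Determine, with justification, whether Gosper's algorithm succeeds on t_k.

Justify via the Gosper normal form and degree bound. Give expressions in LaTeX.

Ratio r(k) = (k + 5)/(k + 6).
Gosper form: A/B · C(k+1)/C(k) with A=k + 5, B=k + 6, C=1.
Solve (k + 5)·f(k+1) − (k + 5)·f(k) = 1.
Degrees (1,1,0) ⇒ d ≤ 0.
f = c0 ⇒ A·f(k+1) − B(k−1)·f(k) − C = -1. The system {-1 = 0} is inconsistent; no antidifference.

No — t_k has no hypergeometric antidifference.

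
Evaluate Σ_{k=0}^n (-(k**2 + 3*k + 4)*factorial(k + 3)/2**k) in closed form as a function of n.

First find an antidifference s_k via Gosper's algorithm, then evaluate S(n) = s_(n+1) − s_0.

S(n) = -(n + 1)*factorial(n + 4)/2**n

t_(k+1)/t_k = (k + 4)*(3*k + (k + 1)**2 + 7)/(2*(k**2 + 3*k + 4)).
So A=k/2 + 2 and B=1, with C=k**2 + 3*k + 4.
Key eq: (k/2 + 2)·f(k+1) = (1)·f(k) + (k**2 + 3*k + 4).
deg f ≤ 1 (via 1,0,2).
Match coefficients ⇒ f(k) = 2*k.
Get s_k = R·t_k = -2**(1 - k)*k*factorial(k + 3) with R(k) = B(k−1)f(k)/C(k) = 2*k/(k**2 + 3*k + 4).
Check: Δs_k = -(k**2 + 3*k + 4)*factorial(k + 3)/2**k. ✓
s_(n+1) = -(n + 1)*factorial(n + 4)/2**n and s_(0) = 0, so S(n) = -(n + 1)*factorial(n + 4)/2**n.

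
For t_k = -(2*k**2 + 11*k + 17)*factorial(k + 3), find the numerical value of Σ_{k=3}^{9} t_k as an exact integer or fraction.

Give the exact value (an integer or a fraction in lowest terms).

Compute t_(k+1)/t_k: get (k + 4)*(11*k + 2*(k + 1)**2 + 28)/(2*k**2 + 11*k + 17).
A = k + 4, B = 1, C = k**2 + 11*k/2 + 17/2.
f must satisfy (k + 4)·f(k+1) − (1)·f(k) = k**2 + 11*k/2 + 17/2.
Degrees (1,0,2) ⇒ d ≤ 1.
Coefficient equations give f(k) = (2*k + 3)/2.
R(k) = B(k−1)·f(k)/C(k) = (2*k + 3)/(2*k**2 + 11*k + 17); s_k = R·t_k = -(2*k + 3)*factorial(k + 3).
Δs = -(2*k**2 + 11*k + 17)*factorial(k + 3), as required.
Sum = s_(10) − s_(3); s_(10) = -143221478400, s_(3) = -6480 ⇒ -143221471920.

Σ = -143221471920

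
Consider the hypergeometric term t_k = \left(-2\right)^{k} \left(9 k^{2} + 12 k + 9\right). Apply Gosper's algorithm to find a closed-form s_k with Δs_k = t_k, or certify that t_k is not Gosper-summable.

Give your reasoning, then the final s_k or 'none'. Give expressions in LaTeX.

Ratio r(k) = 2*(-3*k**2 - 10*k - 10)/(3*k**2 + 4*k + 3).
Gosper form: A/B · C(k+1)/C(k) with A=-2, B=1, C=k**2 + 4*k/3 + 1.
Need (-2)·f(k+1) − (1)·f(k) = k**2 + 4*k/3 + 1.
d = 2 from the (0,0,2) case.
Coefficient equations give f(k) = -(3*k**2 + 1)/9.
So s_k = (B(k−1)f/C)·t_k = (-(3*k**2 + 1)/(3*(3*k**2 + 4*k + 3)))·t_k = (-2)**k*(-3*k**2 - 1).
Verify: (-2)**k*(9*k**2 + 12*k + 9) matches t_k.

s_k = \left(-2\right)^{k} \left(- 3 k^{2} - 1\right)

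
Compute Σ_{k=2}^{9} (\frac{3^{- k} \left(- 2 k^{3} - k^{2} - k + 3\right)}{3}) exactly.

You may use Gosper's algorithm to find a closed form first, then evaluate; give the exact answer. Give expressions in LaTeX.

t_(k+1)/t_k = (k + 2*(k + 1)**3 + (k + 1)**2 - 2)/(3*(2*k**3 + k**2 + k - 3)).
Factor: A=1/3; B=1; C=k**3 + k**2/2 + k/2 - 3/2.
Solve (1/3)·f(k+1) − (1)·f(k) = k**3 + k**2/2 + k/2 - 3/2.
Bound: deg f ≤ 3.
A polynomial solution: f(k) = -3*(k**3 + 2*k**2 + 4*k + 2)/2.
Certificate R = B(k−1)f/C = -3*(k**3 + 2*k**2 + 4*k + 2)/(2*k**3 + k**2 + k - 3) gives s_k = (k**3 + 2*k**2 + 4*k + 2)/3**k.
Verify: (-2*k**3 - k**2 - k + 3)/(3*3**k) matches t_k.
Telescoping: Σ = s_(10) − s_(2) = 46/2187 − (26/9) = -6272/2187.

Σ = -6272/2187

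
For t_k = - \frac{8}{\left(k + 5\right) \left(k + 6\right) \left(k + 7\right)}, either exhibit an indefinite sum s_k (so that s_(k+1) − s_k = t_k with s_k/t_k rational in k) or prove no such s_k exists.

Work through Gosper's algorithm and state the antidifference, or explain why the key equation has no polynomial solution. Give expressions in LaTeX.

s_k = \frac{2 k \left(- k - 11\right)}{15 \left(k + 5\right) \left(k + 6\right)}

Ratio r(k) = (k + 5)/(k + 8).
Normal form (A,B,C) = (k + 5, k + 8, 1).
f must satisfy (k + 5)·f(k+1) − (k + 7)·f(k) = 1.
From deg A=1, deg B=1, deg C=0: d=2.
A polynomial solution: f(k) = k*(k + 11)/60.
Certificate R = B(k−1)f/C = k*(k + 7)*(k + 11)/60 gives s_k = 2*k*(-k - 11)/(15*(k + 5)*(k + 6)).
Verify: -8/(k**3 + 18*k**2 + 107*k + 210) matches t_k.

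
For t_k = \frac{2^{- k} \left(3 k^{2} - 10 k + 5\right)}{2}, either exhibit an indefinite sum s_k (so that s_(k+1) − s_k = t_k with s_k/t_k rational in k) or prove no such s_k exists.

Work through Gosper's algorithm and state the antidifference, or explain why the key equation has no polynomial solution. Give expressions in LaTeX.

s_k = 2^{- k} \left(- 3 k^{2} + 4 k - 4\right)

t_(k+1)/t_k = (3*k**2 - 4*k - 2)/(2*(3*k**2 - 10*k + 5)).
A = 1/2, B = 1, C = k**2 - 10*k/3 + 5/3.
f must satisfy (1/2)·f(k+1) − (1)·f(k) = k**2 - 10*k/3 + 5/3.
Bound: deg f ≤ 2.
Coefficient equations give f(k) = -2*(3*k**2 - 4*k + 4)/3.
So s_k = (B(k−1)f/C)·t_k = (-2*(3*k**2 - 4*k + 4)/(3*k**2 - 10*k + 5))·t_k = (-3*k**2 + 4*k - 4)/2**k.
Δs = (3*k**2 - 10*k + 5)/(2*2**k), as required.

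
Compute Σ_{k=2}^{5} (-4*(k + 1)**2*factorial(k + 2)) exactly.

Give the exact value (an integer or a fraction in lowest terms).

Σ = -806304

r(k) = (k + 2)**2*(k + 3)/(k + 1)**2 after simplifying.
A = k + 3, B = 1, C = k**2 + 2*k + 1.
Set up (k + 3)·f(k+1) − (1)·f(k) − (k**2 + 2*k + 1) = 0.
Bound: deg f ≤ 1.
Solve for f: f(k) = k - 1 (degree 1 ≤ 1).
Get s_k = R·t_k = -4*(k - 1)*factorial(k + 2) with R(k) = B(k−1)f(k)/C(k) = (k - 1)/(k + 1)**2.
Check: Δs_k = -4*(k + 1)**2*factorial(k + 2). ✓
Evaluate s at k=6 and k=2: -806400 and -96; difference -806304.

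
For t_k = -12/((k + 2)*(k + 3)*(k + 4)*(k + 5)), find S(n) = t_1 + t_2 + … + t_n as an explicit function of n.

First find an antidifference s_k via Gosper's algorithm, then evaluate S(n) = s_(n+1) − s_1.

S(n) = n*(-n**2 - 12*n - 47)/(15*(n**3 + 12*n**2 + 47*n + 60))

Step 1: r(k) = (k + 2)/(k + 6).
Normal form (A,B,C) = (k + 2, k + 6, 1).
f must satisfy (k + 2)·f(k+1) − (k + 5)·f(k) = 1.
deg f ≤ 3 (via 1,1,0).
Coefficient equations give f(k) = k*(k**2 + 9*k + 26)/72.
R(k) = B(k−1)·f(k)/C(k) = k*(k + 5)*(k**2 + 9*k + 26)/72; s_k = R·t_k = k*(-k**2 - 9*k - 26)/(6*(k + 2)*(k + 3)*(k + 4)).
s_(k+1) − s_k = -12/(k**4 + 14*k**3 + 71*k**2 + 154*k + 120) = t_k.
s_(n+1) = (-n**3 - 12*n**2 - 47*n - 36)/(6*(n**3 + 12*n**2 + 47*n + 60)) and s_(1) = -1/10, so S(n) = n*(-n**2 - 12*n - 47)/(15*(n**3 + 12*n**2 + 47*n + 60)).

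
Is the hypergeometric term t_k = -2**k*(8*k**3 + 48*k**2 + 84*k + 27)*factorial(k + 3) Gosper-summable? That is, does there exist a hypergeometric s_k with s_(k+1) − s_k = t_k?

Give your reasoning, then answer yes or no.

Yes. s_k = -2**k*(4*k**2 + 2*k - 3)*factorial(k + 3).

Step 1: r(k) = 2*(8*k**4 + 104*k**3 + 492*k**2 + 983*k + 668)/(8*k**3 + 48*k**2 + 84*k + 27).
A = 2*k + 8, B = 1, C = k**3 + 6*k**2 + 21*k/2 + 27/8.
Solve (2*k + 8)·f(k+1) − (1)·f(k) = k**3 + 6*k**2 + 21*k/2 + 27/8.
d = 2 from the (1,0,3) case.
Match coefficients ⇒ f(k) = (4*k**2 + 2*k - 3)/8.
R(k) = B(k−1)·f(k)/C(k) = (4*k**2 + 2*k - 3)/(8*k**3 + 48*k**2 + 84*k + 27); s_k = R·t_k = -2**k*(4*k**2 + 2*k - 3)*factorial(k + 3).
Verify: -2**k*(8*k**3 + 48*k**2 + 84*k + 27)*factorial(k + 3) matches t_k.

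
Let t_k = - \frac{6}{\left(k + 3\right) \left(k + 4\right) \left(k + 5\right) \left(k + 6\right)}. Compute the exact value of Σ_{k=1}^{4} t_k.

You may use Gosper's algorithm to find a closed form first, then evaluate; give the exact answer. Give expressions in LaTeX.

Σ = -1/72

Compute t_(k+1)/t_k: get (k + 3)/(k + 7).
Gosper form: A/B · C(k+1)/C(k) with A=k + 3, B=k + 7, C=1.
Need (k + 3)·f(k+1) − (k + 6)·f(k) = 1.
d = 3 from the (1,1,0) case.
Solving with deg f ≤ 3: f(k) = k*(k**2 + 12*k + 47)/180.
So s_k = (B(k−1)f/C)·t_k = (k*(k + 6)*(k**2 + 12*k + 47)/180)·t_k = k*(-k**2 - 12*k - 47)/(30*(k + 3)*(k + 4)*(k + 5)).
Verify: -6/(k**4 + 18*k**3 + 119*k**2 + 342*k + 360) matches t_k.
Sum = s_(5) − s_(1); s_(5) = -11/360, s_(1) = -1/60 ⇒ -1/72.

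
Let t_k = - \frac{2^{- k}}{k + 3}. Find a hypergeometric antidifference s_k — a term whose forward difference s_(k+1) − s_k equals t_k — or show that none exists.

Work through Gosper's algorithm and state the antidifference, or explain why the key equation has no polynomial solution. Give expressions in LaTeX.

no hypergeometric antidifference exists

t_(k+1)/t_k = (k + 3)/(2*(k + 4)).
A = k/2 + 3/2, B = k + 4, C = 1.
Set up (k/2 + 3/2)·f(k+1) − (k + 3)·f(k) − (1) = 0.
d = -1 from the (1,1,0) case.
Bound -1 < 0, so the key equation has no polynomial solution.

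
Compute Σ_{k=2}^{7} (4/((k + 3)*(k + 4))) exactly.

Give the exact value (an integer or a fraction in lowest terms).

Σ = 24/55

Step 1: r(k) = (k + 3)/(k + 5).
Normal form (A,B,C) = (k + 3, k + 5, 1).
Need (k + 3)·f(k+1) − (k + 4)·f(k) = 1.
d = 1 from the (1,1,0) case.
A polynomial solution: f(k) = k/3.
So s_k = (B(k−1)f/C)·t_k = (k*(k + 4)/3)·t_k = 4*k/(3*(k + 3)).
Δs = 4/(k**2 + 7*k + 12), as required.
Σ_(k=2)^(7) t_k = s_(8) − s_(2) = 32/33 − (8/15) = 24/55.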